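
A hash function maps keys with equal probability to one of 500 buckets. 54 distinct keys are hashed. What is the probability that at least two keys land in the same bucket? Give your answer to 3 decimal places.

It's easier to compute the probability that all 54 are distinct.
P(all distinct) = 500/500 · 499/500 · ··· · 447/500 ≈ 0.051.
So the probability of at least one match is 1 − 0.051 = 0.949.

0.949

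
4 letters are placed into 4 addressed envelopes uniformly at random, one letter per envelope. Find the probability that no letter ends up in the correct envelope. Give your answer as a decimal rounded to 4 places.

This is the derangement probability: permutations of 4 with no fixed point.
D(4) = 4! · (1 − 1/1! + 1/2! − ··· + (−1)^4/4!) = 9.
P = 9/24 = 3/8 ≈ 0.3750.

0.3750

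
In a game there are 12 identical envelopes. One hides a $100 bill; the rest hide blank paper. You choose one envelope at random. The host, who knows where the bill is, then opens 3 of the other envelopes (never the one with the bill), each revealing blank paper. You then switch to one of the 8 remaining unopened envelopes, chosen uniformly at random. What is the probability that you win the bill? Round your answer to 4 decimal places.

0.1146

Your original envelope holds the bill with probability 1/12, so the other 11 collectively hold it with probability 11/12.
The host can always find 3 empty envelopes to open, so the reveals don't change that 11/12; it is now spread over the 8 remaining unopened envelopes.
P(win by switching) = (11/12) · (1/8) = 11/96 ≈ 0.1146.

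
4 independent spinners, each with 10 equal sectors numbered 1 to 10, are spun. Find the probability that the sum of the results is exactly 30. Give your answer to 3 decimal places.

0.028

There are 10^4 = 10000 equally likely outcomes.
The number of ordered 4-tuples from {1,…,10} summing to 30 is 282.
P(sum = 30) = 282/10000 = 141/5000 ≈ 0.028.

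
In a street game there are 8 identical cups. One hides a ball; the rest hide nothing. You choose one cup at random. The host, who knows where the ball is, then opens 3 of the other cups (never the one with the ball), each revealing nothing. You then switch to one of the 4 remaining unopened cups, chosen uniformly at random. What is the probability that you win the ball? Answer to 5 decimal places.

Your original cup holds the ball with probability 1/8, so the other 7 collectively hold it with probability 7/8.
The host can always find 3 empty cups to open, so the reveals don't change that 7/8; it is now spread over the 4 remaining unopened cups.
P(win by switching) = (7/8) · (1/4) = 7/32 ≈ 0.21875.

0.21875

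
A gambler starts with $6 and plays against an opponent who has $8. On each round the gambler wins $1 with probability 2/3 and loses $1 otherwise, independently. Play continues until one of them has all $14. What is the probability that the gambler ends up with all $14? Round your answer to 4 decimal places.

0.9844

Let r = q/p = (1/3)/(2/3) = 1/2. The recurrence P(i) = p·P(i+1) + q·P(i−1) with P(0)=0, P(14)=1 gives P(i) = (1 − r^i)/(1 − r^14).
P(6) = (1 − (1/2)^6) / (1 − (1/2)^14) = 5376/5461 ≈ 0.9844.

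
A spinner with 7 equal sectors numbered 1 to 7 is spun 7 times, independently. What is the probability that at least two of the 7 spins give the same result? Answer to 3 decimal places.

0.994

P(all 7 different) = 7/7 · 6/7 · ··· · 1/7 ≈ 0.006.
P(at least two equal) = 1 − 0.006 = 0.994.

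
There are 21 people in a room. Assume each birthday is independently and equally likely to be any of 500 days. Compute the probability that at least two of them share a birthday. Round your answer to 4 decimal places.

It's easier to compute the probability that all 21 are distinct.
P(all distinct) = 500/500 · 499/500 · ··· · 480/500 ≈ 0.6532.
So the probability of at least one match is 1 − 0.6532 = 0.3468.

0.3468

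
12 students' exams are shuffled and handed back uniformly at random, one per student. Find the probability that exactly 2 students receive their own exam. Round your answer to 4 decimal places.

0.1839

Choose which 2 of the 12 are fixed: C(12,2) = 66 ways.
The remaining 10 must have no fixed point: D(10) = 1334961.
P = 66·1334961/479001600 = 16481/89600 ≈ 0.1839.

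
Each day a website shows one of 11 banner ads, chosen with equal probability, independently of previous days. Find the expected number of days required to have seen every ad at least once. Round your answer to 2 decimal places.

After i distinct types are collected, each trial gives a new one with probability (11−i)/11, so the expected wait for the next new type is 11/(11−i).
E = 11/11 + 11/10 + 11/9 + 11/8 + 11/7 + 11/6 + 11/5 + 11/4 + 11/3 + 11/2 + 11/1 = 83711/2520 ≈ 33.22.

33.22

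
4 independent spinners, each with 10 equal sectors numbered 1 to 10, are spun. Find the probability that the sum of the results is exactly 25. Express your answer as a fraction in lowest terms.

There are 10^4 = 10000 equally likely outcomes.
The number of ordered 4-tuples from {1,…,10} summing to 25 is 592.
P(sum = 25) = 592/10000 = 37/625.

37/625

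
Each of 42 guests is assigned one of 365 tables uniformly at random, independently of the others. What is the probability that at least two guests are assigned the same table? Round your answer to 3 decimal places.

0.914

It's easier to compute the probability that all 42 are distinct.
P(all distinct) = 365/365 · 364/365 · ··· · 324/365 ≈ 0.086.
So the probability of at least one match is 1 − 0.086 = 0.914.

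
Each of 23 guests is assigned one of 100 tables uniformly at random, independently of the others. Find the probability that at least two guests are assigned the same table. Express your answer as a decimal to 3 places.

0.936

It's easier to compute the probability that all 23 are distinct.
P(all distinct) = 100/100 · 99/100 · ··· · 78/100 ≈ 0.064.
So the probability of at least one match is 1 − 0.064 = 0.936.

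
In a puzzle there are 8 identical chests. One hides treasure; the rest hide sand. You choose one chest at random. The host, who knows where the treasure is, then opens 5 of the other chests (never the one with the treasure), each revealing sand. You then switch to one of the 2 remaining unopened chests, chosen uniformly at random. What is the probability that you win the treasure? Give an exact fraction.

7/16

Your original chest holds the treasure with probability 1/8, so the other 7 collectively hold it with probability 7/8.
The host can always find 5 empty chests to open, so the reveals don't change that 7/8; it is now spread over the 2 remaining unopened chests.
P(win by switching) = (7/8) · (1/2) = 7/16.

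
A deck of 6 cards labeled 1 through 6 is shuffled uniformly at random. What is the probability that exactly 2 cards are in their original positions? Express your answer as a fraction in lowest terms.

Choose which 2 of the 6 are fixed: C(6,2) = 15 ways.
The remaining 4 must have no fixed point: D(4) = 9.
P = 15·9/720 = 3/16.

3/16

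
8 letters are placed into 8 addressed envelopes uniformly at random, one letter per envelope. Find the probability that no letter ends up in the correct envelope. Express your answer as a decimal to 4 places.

This is the derangement probability: permutations of 8 with no fixed point.
D(8) = 8! · (1 − 1/1! + 1/2! − ··· + (−1)^8/8!) = 14833.
P = 14833/40320 = 2119/5760 ≈ 0.3679.

0.3679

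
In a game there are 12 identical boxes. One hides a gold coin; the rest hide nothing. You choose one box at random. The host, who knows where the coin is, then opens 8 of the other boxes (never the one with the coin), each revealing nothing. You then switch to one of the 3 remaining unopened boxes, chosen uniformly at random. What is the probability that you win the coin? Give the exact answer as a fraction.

Your original box holds the coin with probability 1/12, so the other 11 collectively hold it with probability 11/12.
The host can always find 8 empty boxes to open, so the reveals don't change that 11/12; it is now spread over the 3 remaining unopened boxes.
P(win by switching) = (11/12) · (1/3) = 11/36.

11/36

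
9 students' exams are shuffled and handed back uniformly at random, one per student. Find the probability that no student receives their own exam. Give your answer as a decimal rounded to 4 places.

0.3679

This is the derangement probability: permutations of 9 with no fixed point.
D(9) = 9! · (1 − 1/1! + 1/2! − ··· + (−1)^9/9!) = 133496.
P = 133496/362880 = 16687/45360 ≈ 0.3679.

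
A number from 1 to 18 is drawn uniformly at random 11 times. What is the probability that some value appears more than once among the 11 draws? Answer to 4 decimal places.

P(all 11 different) = 18/18 · 17/18 · ··· · 8/18 ≈ 0.0198.
P(at least two equal) = 1 − 0.0198 = 0.9802.

0.9802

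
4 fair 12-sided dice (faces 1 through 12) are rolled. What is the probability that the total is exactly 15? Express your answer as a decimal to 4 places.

0.0176

There are 12^4 = 20736 equally likely outcomes.
The number of ordered 4-tuples from {1,…,12} summing to 15 is 364.
P(sum = 15) = 364/20736 = 91/5184 ≈ 0.0176.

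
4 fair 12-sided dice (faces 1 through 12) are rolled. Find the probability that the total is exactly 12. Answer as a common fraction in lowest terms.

There are 12^4 = 20736 equally likely outcomes.
The number of ordered 4-tuples from {1,…,12} summing to 12 is 165.
P(sum = 12) = 165/20736 = 55/6912.

55/6912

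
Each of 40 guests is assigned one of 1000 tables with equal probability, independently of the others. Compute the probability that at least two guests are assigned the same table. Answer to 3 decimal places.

It's easier to compute the probability that all 40 are distinct.
P(all distinct) = 1000/1000 · 999/1000 · ··· · 961/1000 ≈ 0.454.
So the probability of at least one match is 1 − 0.454 = 0.546.

0.546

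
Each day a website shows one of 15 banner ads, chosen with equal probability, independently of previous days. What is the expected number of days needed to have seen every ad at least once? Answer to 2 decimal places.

After i distinct types are collected, each trial gives a new one with probability (15−i)/15, so the expected wait for the next new type is 15/(15−i).
E = 15/15 + 15/14 + 15/13 + 15/12 + 15/11 + 15/10 + 15/9 + 15/8 + 15/7 + 15/6 + 15/5 + 15/4 + 15/3 + 15/2 + 15/1 = 1195757/24024 ≈ 49.77.

49.77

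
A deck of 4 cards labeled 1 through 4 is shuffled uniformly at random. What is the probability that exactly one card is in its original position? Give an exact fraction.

Choose which one is fixed: C(4,1) = 4 ways.
The remaining 3 must have no fixed point: D(3) = 2.
P = 4·2/24 = 1/3.

1/3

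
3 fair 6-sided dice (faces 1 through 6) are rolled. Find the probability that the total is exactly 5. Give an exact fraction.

There are 6^3 = 216 equally likely outcomes.
The number of ordered 3-tuples from {1,…,6} summing to 5 is 6.
P(sum = 5) = 6/216 = 1/36.

1/36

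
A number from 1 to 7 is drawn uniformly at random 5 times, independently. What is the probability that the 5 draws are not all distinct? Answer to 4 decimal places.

0.8501

P(all 5 different) = 7/7 · 6/7 · ··· · 3/7 ≈ 0.1499.
P(at least two equal) = 1 − 0.1499 = 0.8501.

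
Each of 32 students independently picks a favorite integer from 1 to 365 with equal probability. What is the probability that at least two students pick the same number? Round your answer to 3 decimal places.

It's easier to compute the probability that all 32 are distinct.
P(all distinct) = 365/365 · 364/365 · ··· · 334/365 ≈ 0.247.
So the probability of at least one match is 1 − 0.247 = 0.753.

0.753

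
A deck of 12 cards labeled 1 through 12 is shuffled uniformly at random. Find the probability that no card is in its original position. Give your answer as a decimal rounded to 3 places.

0.368

This is the derangement probability: permutations of 12 with no fixed point.
D(12) = 12! · (1 − 1/1! + 1/2! − ··· + (−1)^12/12!) = 176214841.
P = 176214841/479001600 = 16019531/43545600 ≈ 0.368.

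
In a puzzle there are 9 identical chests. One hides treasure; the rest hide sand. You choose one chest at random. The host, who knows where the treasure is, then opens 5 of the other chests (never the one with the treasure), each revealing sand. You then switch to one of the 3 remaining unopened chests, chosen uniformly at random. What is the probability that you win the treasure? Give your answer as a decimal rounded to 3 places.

0.296

Your original chest holds the treasure with probability 1/9, so the other 8 collectively hold it with probability 8/9.
The host can always find 5 empty chests to open, so the reveals don't change that 8/9; it is now spread over the 3 remaining unopened chests.
P(win by switching) = (8/9) · (1/3) = 8/27 ≈ 0.296.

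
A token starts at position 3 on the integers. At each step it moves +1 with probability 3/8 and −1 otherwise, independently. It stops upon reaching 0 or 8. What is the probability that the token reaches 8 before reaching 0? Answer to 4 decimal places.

0.0620

Let r = q/p = (5/8)/(3/8) = 5/3. The recurrence P(i) = p·P(i+1) + q·P(i−1) with P(0)=0, P(8)=1 gives P(i) = (1 − r^i)/(1 − r^8).
P(3) = (1 − (5/3)^3) / (1 − (5/3)^8) = 11907/192032 ≈ 0.0620.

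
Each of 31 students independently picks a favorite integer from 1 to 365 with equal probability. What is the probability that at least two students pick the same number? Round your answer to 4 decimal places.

0.7305

It's easier to compute the probability that all 31 are distinct.
P(all distinct) = 365/365 · 364/365 · ··· · 335/365 ≈ 0.2695.
So the probability of at least one match is 1 − 0.2695 = 0.7305.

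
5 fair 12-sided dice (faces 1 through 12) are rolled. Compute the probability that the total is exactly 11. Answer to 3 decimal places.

There are 12^5 = 248832 equally likely outcomes.
The number of ordered 5-tuples from {1,…,12} summing to 11 is 210.
P(sum = 11) = 210/248832 = 35/41472 ≈ 0.001.

0.001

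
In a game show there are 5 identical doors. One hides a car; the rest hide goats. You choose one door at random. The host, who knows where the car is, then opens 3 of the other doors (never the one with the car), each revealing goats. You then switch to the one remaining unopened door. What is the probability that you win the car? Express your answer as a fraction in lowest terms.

Your original door holds the car with probability 1/5, so the other 4 collectively hold it with probability 4/5.
The host can always find 3 empty doors to open, so the reveals don't change that 4/5; it is now spread over the 1 remaining unopened door.
P(win by switching) = (4/5) · (1/1) = 4/5.

4/5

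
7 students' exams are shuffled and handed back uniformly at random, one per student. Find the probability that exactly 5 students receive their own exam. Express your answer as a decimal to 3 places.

Choose which 5 of the 7 are fixed: C(7,5) = 21 ways.
The remaining 2 must have no fixed point: D(2) = 1.
P = 21·1/5040 = 1/240 ≈ 0.004.

0.004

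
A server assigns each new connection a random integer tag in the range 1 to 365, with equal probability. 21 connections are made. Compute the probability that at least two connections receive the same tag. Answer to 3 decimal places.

It's easier to compute the probability that all 21 are distinct.
P(all distinct) = 365/365 · 364/365 · ··· · 345/365 ≈ 0.556.
So the probability of at least one match is 1 − 0.556 = 0.444.

0.444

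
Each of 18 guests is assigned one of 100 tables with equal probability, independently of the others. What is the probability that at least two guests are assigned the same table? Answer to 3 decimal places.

It's easier to compute the probability that all 18 are distinct.
P(all distinct) = 100/100 · 99/100 · ··· · 83/100 ≈ 0.196.
So the probability of at least one match is 1 − 0.196 = 0.804.

0.804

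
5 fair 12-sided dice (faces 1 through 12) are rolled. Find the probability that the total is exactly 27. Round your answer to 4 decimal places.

There are 12^5 = 248832 equally likely outcomes.
The number of ordered 5-tuples from {1,…,12} summing to 27 is 9945.
P(sum = 27) = 9945/248832 = 1105/27648 ≈ 0.0400.

0.0400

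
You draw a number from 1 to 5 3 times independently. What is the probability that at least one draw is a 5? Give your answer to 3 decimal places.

P(no draw is a 5) = (4/5)^3 ≈ 0.512.
P(at least one) = 1 − 0.512 = 0.488.

0.488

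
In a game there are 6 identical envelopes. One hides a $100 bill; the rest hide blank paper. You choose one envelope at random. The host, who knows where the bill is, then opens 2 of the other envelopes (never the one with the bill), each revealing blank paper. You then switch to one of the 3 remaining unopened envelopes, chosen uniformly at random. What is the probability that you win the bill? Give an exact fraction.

Your original envelope holds the bill with probability 1/6, so the other 5 collectively hold it with probability 5/6.
The host can always find 2 empty envelopes to open, so the reveals don't change that 5/6; it is now spread over the 3 remaining unopened envelopes.
P(win by switching) = (5/6) · (1/3) = 5/18.

5/18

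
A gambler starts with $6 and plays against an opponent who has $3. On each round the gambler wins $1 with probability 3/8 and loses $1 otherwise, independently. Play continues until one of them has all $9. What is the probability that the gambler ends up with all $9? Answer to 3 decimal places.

Let r = q/p = (5/8)/(3/8) = 5/3. The recurrence P(i) = p·P(i+1) + q·P(i−1) with P(0)=0, P(9)=1 gives P(i) = (1 − r^i)/(1 − r^9).
P(6) = (1 − (5/3)^6) / (1 − (5/3)^9) = 4104/19729 ≈ 0.208.

0.208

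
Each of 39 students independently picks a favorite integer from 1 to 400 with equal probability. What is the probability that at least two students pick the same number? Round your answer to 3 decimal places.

0.853

It's easier to compute the probability that all 39 are distinct.
P(all distinct) = 400/400 · 399/400 · ··· · 362/400 ≈ 0.147.
So the probability of at least one match is 1 − 0.147 = 0.853.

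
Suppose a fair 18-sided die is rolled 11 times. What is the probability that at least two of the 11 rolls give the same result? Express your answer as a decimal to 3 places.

0.980

P(all 11 different) = 18/18 · 17/18 · ··· · 8/18 ≈ 0.020.
P(at least two equal) = 1 − 0.020 = 0.980.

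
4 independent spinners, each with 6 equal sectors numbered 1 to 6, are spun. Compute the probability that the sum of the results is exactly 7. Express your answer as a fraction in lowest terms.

There are 6^4 = 1296 equally likely outcomes.
The number of ordered 4-tuples from {1,…,6} summing to 7 is 20.
P(sum = 7) = 20/1296 = 5/324.

5/324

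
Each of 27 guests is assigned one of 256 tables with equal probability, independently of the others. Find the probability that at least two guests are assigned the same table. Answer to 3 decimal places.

It's easier to compute the probability that all 27 are distinct.
P(all distinct) = 256/256 · 255/256 · ··· · 230/256 ≈ 0.241.
So the probability of at least one match is 1 − 0.241 = 0.759.

0.759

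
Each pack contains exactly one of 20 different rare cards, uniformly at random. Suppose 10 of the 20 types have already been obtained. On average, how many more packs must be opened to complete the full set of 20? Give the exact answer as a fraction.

7381/126

Starting from 10 distinct types, each trial gives a new one with probability (20−i)/20 when i types are held, so the wait for the next new type is 20/(20−i).
E = 20/10 + 20/9 + 20/8 + 20/7 + 20/6 + 20/5 + 20/4 + 20/3 + 20/2 + 20/1 = 7381/126.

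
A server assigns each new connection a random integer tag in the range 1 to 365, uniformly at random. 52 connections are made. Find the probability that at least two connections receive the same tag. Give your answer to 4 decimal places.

It's easier to compute the probability that all 52 are distinct.
P(all distinct) = 365/365 · 364/365 · ··· · 314/365 ≈ 0.0220.
So the probability of at least one match is 1 − 0.0220 = 0.9780.

0.9780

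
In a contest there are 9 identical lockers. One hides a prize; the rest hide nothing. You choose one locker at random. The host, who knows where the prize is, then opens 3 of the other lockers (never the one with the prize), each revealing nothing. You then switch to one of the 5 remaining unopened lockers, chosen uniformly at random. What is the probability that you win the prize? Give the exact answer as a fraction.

8/45

Your original locker holds the prize with probability 1/9, so the other 8 collectively hold it with probability 8/9.
The host can always find 3 empty lockers to open, so the reveals don't change that 8/9; it is now spread over the 5 remaining unopened lockers.
P(win by switching) = (8/9) · (1/5) = 8/45.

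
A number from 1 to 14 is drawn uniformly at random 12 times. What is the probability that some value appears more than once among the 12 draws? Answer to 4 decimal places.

0.9992

P(all 12 different) = 14/14 · 13/14 · ··· · 3/14 ≈ 0.0008.
P(at least two equal) = 1 − 0.0008 = 0.9992.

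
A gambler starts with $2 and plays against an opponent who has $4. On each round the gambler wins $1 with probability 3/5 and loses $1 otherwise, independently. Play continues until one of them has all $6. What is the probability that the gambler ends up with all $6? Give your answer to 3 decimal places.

0.609

Let r = q/p = (2/5)/(3/5) = 2/3. The recurrence P(i) = p·P(i+1) + q·P(i−1) with P(0)=0, P(6)=1 gives P(i) = (1 − r^i)/(1 − r^6).
P(2) = (1 − (2/3)^2) / (1 − (2/3)^6) = 81/133 ≈ 0.609.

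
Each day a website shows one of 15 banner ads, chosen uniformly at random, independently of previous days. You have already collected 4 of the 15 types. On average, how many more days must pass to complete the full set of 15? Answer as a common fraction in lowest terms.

Starting from 4 distinct types, each trial gives a new one with probability (15−i)/15 when i types are held, so the wait for the next new type is 15/(15−i).
E = 15/11 + 15/10 + 15/9 + 15/8 + 15/7 + 15/6 + 15/5 + 15/4 + 15/3 + 15/2 + 15/1 = 83711/1848.

83711/1848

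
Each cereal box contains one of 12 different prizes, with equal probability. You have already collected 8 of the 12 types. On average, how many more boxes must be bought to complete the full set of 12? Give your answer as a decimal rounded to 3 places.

Starting from 8 distinct types, each trial gives a new one with probability (12−i)/12 when i types are held, so the wait for the next new type is 12/(12−i).
E = 12/4 + 12/3 + 12/2 + 12/1 = 25 ≈ 25.000.

25.000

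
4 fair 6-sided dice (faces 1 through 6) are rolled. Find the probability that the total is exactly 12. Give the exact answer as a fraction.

125/1296

There are 6^4 = 1296 equally likely outcomes.
The number of ordered 4-tuples from {1,…,6} summing to 12 is 125.
P(sum = 12) = 125/1296.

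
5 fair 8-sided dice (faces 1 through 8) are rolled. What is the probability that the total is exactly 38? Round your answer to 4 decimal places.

There are 8^5 = 32768 equally likely outcomes.
The number of ordered 5-tuples from {1,…,8} summing to 38 is 15.
P(sum = 38) = 15/32768 ≈ 0.0005.

0.0005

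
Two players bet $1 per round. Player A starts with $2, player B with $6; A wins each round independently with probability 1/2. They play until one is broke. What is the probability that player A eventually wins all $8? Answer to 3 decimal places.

With a fair step, P(i) = ½P(i−1) + ½P(i+1) with P(0)=0, P(8)=1 has the linear solution P(i) = i/8.
P(2) = 2/8 = 1/4 ≈ 0.250.

0.250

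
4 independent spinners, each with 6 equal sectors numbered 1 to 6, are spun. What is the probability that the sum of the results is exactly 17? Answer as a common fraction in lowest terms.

13/162

There are 6^4 = 1296 equally likely outcomes.
The number of ordered 4-tuples from {1,…,6} summing to 17 is 104.
P(sum = 17) = 104/1296 = 13/162.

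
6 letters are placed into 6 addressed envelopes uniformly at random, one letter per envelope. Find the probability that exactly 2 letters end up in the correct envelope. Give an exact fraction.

3/16

Choose which 2 of the 6 are fixed: C(6,2) = 15 ways.
The remaining 4 must have no fixed point: D(4) = 9.
P = 15·9/720 = 3/16.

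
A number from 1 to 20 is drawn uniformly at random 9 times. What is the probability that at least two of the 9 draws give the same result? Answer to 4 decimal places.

0.8810

P(all 9 different) = 20/20 · 19/20 · ··· · 12/20 ≈ 0.1190.
P(at least two equal) = 1 − 0.1190 = 0.8810.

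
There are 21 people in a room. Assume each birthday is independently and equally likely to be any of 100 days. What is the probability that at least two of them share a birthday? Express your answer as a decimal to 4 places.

It's easier to compute the probability that all 21 are distinct.
P(all distinct) = 100/100 · 99/100 · ··· · 80/100 ≈ 0.1043.
So the probability of at least one match is 1 − 0.1043 = 0.8957.

0.8957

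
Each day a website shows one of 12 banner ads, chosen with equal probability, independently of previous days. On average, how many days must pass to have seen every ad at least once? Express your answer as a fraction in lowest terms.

After i distinct types are collected, each trial gives a new one with probability (12−i)/12, so the expected wait for the next new type is 12/(12−i).
E = 12/12 + 12/11 + 12/10 + 12/9 + 12/8 + 12/7 + 12/6 + 12/5 + 12/4 + 12/3 + 12/2 + 12/1 = 86021/2310.

86021/2310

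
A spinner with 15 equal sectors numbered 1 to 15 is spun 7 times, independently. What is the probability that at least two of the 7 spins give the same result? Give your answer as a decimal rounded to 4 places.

0.8102

P(all 7 different) = 15/15 · 14/15 · ··· · 9/15 ≈ 0.1898.
P(at least two equal) = 1 − 0.1898 = 0.8102.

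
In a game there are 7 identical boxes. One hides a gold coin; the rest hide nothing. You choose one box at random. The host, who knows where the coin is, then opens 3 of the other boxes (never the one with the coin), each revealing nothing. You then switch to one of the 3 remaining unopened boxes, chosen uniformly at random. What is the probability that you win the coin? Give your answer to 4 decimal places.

Your original box holds the coin with probability 1/7, so the other 6 collectively hold it with probability 6/7.
The host can always find 3 empty boxes to open, so the reveals don't change that 6/7; it is now spread over the 3 remaining unopened boxes.
P(win by switching) = (6/7) · (1/3) = 2/7 ≈ 0.2857.

0.2857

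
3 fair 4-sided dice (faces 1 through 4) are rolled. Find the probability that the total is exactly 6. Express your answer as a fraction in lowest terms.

5/32

There are 4^3 = 64 equally likely outcomes.
The number of ordered 3-tuples from {1,…,4} summing to 6 is 10.
P(sum = 6) = 10/64 = 5/32.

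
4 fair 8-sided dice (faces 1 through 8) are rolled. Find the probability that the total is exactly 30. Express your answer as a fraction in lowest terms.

5/2048

There are 8^4 = 4096 equally likely outcomes.
The number of ordered 4-tuples from {1,…,8} summing to 30 is 10.
P(sum = 30) = 10/4096 = 5/2048.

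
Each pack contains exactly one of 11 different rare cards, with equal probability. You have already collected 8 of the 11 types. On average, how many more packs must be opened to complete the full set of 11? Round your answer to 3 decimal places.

20.167

Starting from 8 distinct types, each trial gives a new one with probability (11−i)/11 when i types are held, so the wait for the next new type is 11/(11−i).
E = 11/3 + 11/2 + 11/1 = 121/6 ≈ 20.167.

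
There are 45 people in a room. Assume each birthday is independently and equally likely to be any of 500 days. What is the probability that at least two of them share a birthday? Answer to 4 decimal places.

0.8702

It's easier to compute the probability that all 45 are distinct.
P(all distinct) = 500/500 · 499/500 · ··· · 456/500 ≈ 0.1298.
So the probability of at least one match is 1 − 0.1298 = 0.8702.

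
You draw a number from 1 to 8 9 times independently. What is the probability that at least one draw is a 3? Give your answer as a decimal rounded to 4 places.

0.6993

P(no draw is a 3) = (7/8)^9 ≈ 0.3007.
P(at least one) = 1 − 0.3007 = 0.6993.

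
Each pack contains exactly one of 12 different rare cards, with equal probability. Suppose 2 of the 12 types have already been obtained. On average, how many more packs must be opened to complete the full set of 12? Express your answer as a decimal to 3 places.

Starting from 2 distinct types, each trial gives a new one with probability (12−i)/12 when i types are held, so the wait for the next new type is 12/(12−i).
E = 12/10 + 12/9 + 12/8 + 12/7 + 12/6 + 12/5 + 12/4 + 12/3 + 12/2 + 12/1 = 7381/210 ≈ 35.148.

35.148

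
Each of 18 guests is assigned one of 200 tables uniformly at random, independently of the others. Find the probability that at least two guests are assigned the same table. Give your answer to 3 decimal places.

It's easier to compute the probability that all 18 are distinct.
P(all distinct) = 200/200 · 199/200 · ··· · 183/200 ≈ 0.455.
So the probability of at least one match is 1 − 0.455 = 0.545.

0.545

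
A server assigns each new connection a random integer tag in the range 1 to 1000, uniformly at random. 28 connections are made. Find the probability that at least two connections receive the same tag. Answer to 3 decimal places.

0.317

It's easier to compute the probability that all 28 are distinct.
P(all distinct) = 1000/1000 · 999/1000 · ··· · 973/1000 ≈ 0.683.
So the probability of at least one match is 1 − 0.683 = 0.317.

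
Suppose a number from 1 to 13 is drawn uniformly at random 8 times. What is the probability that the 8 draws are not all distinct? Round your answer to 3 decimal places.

P(all 8 different) = 13/13 · 12/13 · ··· · 6/13 ≈ 0.064.
P(at least two equal) = 1 − 0.064 = 0.936.

0.936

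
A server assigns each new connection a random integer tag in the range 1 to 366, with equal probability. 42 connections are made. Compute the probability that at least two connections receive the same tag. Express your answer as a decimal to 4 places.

It's easier to compute the probability that all 42 are distinct.
P(all distinct) = 366/366 · 365/366 · ··· · 325/366 ≈ 0.0866.
So the probability of at least one match is 1 − 0.0866 = 0.9134.

0.9134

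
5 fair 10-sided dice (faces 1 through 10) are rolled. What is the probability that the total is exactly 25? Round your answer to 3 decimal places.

0.056

There are 10^5 = 100000 equally likely outcomes.
The number of ordered 5-tuples from {1,…,10} summing to 25 is 5631.
P(sum = 25) = 5631/100000 ≈ 0.056.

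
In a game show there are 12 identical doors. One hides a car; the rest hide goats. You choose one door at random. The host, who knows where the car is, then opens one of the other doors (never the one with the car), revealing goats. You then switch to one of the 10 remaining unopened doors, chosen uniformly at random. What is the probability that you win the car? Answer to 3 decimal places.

0.092

Your original door holds the car with probability 1/12, so the other 11 collectively hold it with probability 11/12.
The host can always find an empty door to open, so this doesn't change that 11/12; it is now spread over the 10 remaining unopened doors.
P(win by switching) = (11/12) · (1/10) = 11/120 ≈ 0.092.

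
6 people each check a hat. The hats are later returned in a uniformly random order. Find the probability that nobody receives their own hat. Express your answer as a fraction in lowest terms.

53/144

This is the derangement probability: permutations of 6 with no fixed point.
D(6) = 6! · (1 − 1/1! + 1/2! − ··· + (−1)^6/6!) = 265.
P = 265/720 = 53/144.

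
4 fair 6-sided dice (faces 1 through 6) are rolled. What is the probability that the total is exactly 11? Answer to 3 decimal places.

0.080

There are 6^4 = 1296 equally likely outcomes.
The number of ordered 4-tuples from {1,…,6} summing to 11 is 104.
P(sum = 11) = 104/1296 = 13/162 ≈ 0.080.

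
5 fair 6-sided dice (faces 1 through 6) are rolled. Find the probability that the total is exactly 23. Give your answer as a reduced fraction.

305/7776

There are 6^5 = 7776 equally likely outcomes.
The number of ordered 5-tuples from {1,…,6} summing to 23 is 305.
P(sum = 23) = 305/7776.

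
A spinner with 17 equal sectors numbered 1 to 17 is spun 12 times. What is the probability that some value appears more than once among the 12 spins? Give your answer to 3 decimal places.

P(all 12 different) = 17/17 · 16/17 · ··· · 6/17 ≈ 0.005.
P(at least two equal) = 1 − 0.005 = 0.995.

0.995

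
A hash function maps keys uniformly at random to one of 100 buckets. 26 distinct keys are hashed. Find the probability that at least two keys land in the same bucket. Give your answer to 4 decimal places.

0.9718

It's easier to compute the probability that all 26 are distinct.
P(all distinct) = 100/100 · 99/100 · ··· · 75/100 ≈ 0.0282.
So the probability of at least one match is 1 − 0.0282 = 0.9718.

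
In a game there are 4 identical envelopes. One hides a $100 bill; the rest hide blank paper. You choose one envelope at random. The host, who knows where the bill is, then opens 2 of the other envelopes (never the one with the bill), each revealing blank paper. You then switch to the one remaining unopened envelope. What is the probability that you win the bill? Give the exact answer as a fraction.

3/4

Your original envelope holds the bill with probability 1/4, so the other 3 collectively hold it with probability 3/4.
The host can always find 2 empty envelopes to open, so the reveals don't change that 3/4; it is now spread over the 1 remaining unopened envelope.
P(win by switching) = (3/4) · (1/1) = 3/4.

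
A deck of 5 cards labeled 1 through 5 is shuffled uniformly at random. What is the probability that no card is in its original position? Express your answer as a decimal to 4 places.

0.3667

This is the derangement probability: permutations of 5 with no fixed point.
D(5) = 5! · (1 − 1/1! + 1/2! − ··· + (−1)^5/5!) = 44.
P = 44/120 = 11/30 ≈ 0.3667.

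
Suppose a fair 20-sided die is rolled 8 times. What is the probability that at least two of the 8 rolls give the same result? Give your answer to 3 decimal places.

0.802

P(all 8 different) = 20/20 · 19/20 · ··· · 13/20 ≈ 0.198.
P(at least two equal) = 1 − 0.198 = 0.802.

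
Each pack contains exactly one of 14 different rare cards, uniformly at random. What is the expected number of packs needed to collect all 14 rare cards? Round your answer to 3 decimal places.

45.522

After i distinct types are collected, each trial gives a new one with probability (14−i)/14, so the expected wait for the next new type is 14/(14−i).
E = 14/14 + 14/13 + 14/12 + 14/11 + 14/10 + 14/9 + 14/8 + 14/7 + 14/6 + 14/5 + 14/4 + 14/3 + 14/2 + 14/1 = 1171733/25740 ≈ 45.522.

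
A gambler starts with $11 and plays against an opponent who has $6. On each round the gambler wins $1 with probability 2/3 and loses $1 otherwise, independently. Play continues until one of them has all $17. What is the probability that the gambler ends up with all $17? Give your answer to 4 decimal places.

Let r = q/p = (1/3)/(2/3) = 1/2. The recurrence P(i) = p·P(i+1) + q·P(i−1) with P(0)=0, P(17)=1 gives P(i) = (1 − r^i)/(1 − r^17).
P(11) = (1 − (1/2)^11) / (1 − (1/2)^17) = 131008/131071 ≈ 0.9995.

0.9995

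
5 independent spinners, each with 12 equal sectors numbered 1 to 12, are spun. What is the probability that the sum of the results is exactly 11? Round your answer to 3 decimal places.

0.001

There are 12^5 = 248832 equally likely outcomes.
The number of ordered 5-tuples from {1,…,12} summing to 11 is 210.
P(sum = 11) = 210/248832 = 35/41472 ≈ 0.001.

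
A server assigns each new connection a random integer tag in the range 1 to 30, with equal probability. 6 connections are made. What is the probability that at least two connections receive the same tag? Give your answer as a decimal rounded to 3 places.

0.414

It's easier to compute the probability that all 6 are distinct.
P(all distinct) = 30/30 · 29/30 · ··· · 25/30 ≈ 0.586.
So the probability of at least one match is 1 − 0.586 = 0.414.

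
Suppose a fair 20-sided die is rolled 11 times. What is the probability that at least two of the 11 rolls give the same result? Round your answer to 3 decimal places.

0.967

P(all 11 different) = 20/20 · 19/20 · ··· · 10/20 ≈ 0.033.
P(at least two equal) = 1 − 0.033 = 0.967.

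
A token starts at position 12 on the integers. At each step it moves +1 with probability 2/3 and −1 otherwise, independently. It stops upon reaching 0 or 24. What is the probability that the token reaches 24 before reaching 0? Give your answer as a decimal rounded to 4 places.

0.9998

Let r = q/p = (1/3)/(2/3) = 1/2. The recurrence P(i) = p·P(i+1) + q·P(i−1) with P(0)=0, P(24)=1 gives P(i) = (1 − r^i)/(1 − r^24).
P(12) = (1 − (1/2)^12) / (1 − (1/2)^24) = 4096/4097 ≈ 0.9998.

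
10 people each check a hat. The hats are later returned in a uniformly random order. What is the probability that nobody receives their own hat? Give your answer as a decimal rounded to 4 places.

This is the derangement probability: permutations of 10 with no fixed point.
D(10) = 10! · (1 − 1/1! + 1/2! − ··· + (−1)^10/10!) = 1334961.
P = 1334961/3628800 = 16481/44800 ≈ 0.3679.

0.3679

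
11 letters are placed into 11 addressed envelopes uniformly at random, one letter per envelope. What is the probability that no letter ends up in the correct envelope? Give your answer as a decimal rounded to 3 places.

This is the derangement probability: permutations of 11 with no fixed point.
D(11) = 11! · (1 − 1/1! + 1/2! − ··· + (−1)^11/11!) = 14684570.
P = 14684570/39916800 = 1468457/3991680 ≈ 0.368.

0.368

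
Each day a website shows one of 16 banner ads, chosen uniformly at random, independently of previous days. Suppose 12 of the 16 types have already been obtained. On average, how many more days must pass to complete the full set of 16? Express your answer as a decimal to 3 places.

Starting from 12 distinct types, each trial gives a new one with probability (16−i)/16 when i types are held, so the wait for the next new type is 16/(16−i).
E = 16/4 + 16/3 + 16/2 + 16/1 = 100/3 ≈ 33.333.

33.333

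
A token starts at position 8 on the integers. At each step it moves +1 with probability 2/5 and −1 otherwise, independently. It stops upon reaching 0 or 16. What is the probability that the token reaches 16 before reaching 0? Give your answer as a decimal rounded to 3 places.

0.038

Let r = q/p = (3/5)/(2/5) = 3/2. The recurrence P(i) = p·P(i+1) + q·P(i−1) with P(0)=0, P(16)=1 gives P(i) = (1 − r^i)/(1 − r^16).
P(8) = (1 − (3/2)^8) / (1 − (3/2)^16) = 256/6817 ≈ 0.038.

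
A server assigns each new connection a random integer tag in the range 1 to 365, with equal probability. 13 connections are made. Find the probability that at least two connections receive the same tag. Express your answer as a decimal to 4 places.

It's easier to compute the probability that all 13 are distinct.
P(all distinct) = 365/365 · 364/365 · ··· · 353/365 ≈ 0.8056.
So the probability of at least one match is 1 − 0.8056 = 0.1944.

0.1944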